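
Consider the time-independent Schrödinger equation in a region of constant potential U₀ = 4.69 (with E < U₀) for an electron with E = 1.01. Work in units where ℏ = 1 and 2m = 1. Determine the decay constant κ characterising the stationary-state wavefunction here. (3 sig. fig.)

Since E < U₀ the TISE in this region is ψ'' = κ²ψ with κ = √(2m(U₀ − E))/ℏ.
κ = √(2 × 0.5 × 3.68) = 1.918.

κ = 1.92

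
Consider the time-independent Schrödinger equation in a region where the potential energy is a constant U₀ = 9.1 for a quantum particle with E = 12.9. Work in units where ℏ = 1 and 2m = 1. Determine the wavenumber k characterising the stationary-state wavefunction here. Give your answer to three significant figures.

With E > U₀ the solution is oscillatory, ψ ∝ e^{±ikx} with k = √(2m(E − U₀))/ℏ.
k = √(2 × 0.5 × 3.8) = 1.949.

k = 1.95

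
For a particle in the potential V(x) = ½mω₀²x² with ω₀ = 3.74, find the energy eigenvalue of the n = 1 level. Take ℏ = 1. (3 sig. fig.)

Using E_n = (n + ½)ℏω₀: E_1 = 1.5 × 3.74 = 5.610.

E = 5.61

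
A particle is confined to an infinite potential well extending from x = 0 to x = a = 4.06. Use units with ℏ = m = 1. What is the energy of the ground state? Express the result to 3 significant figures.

Requiring ψ(0) = ψ(a) = 0 quantises k = nπ/a, hence E_n = ℏ²k²/2m = n²π²ℏ²/(2ma²).
E_1 = 1² × π² / (2 × 1 × 4.06²) = 0.2994.

E = 0.299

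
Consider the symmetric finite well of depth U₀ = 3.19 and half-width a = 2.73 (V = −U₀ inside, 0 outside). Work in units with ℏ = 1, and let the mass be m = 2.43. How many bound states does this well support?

N = 7

Define the well-strength parameter z₀ = (a/ℏ)√(2mU₀) = 2.73 × √(2·2.43·3.19) = 10.75.
The even/odd transcendental equations gain one root per π/2 in z₀, giving N = 1 + ⌊2z₀/π⌋ = 1 + ⌊6.843⌋ = 7.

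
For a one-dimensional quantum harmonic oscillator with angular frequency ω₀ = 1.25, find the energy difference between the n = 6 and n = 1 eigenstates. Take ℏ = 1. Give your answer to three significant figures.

ΔE = 6.25

E_n = ℏω₀(n + ½), so ΔE = (6 − 1) ℏω₀ = 5 × 1.25 = 6.250.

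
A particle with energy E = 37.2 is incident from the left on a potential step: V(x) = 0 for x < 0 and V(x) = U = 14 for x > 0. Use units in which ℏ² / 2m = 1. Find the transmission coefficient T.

T = 0.986

The wavenumbers are k₁ = √(2mE)/ℏ = 6.099 on the left and k₂ = √(2m(E − U))/ℏ = 4.817 on the right.
Matching ψ and ψ′ at x = 0 gives r = (k₁ − k₂)/(k₁ + k₂), so R = r² = 0.01380 and T = 1 − R = 0.9862.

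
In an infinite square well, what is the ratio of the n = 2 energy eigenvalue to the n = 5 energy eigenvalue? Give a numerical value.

0.16

Since E_n ∝ n², the ratio is (2/5)² = 0.16.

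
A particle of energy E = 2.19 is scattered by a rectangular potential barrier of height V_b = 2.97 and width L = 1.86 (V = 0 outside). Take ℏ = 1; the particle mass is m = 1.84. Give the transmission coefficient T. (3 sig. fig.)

T = 0.00566

Since E < V_b the interior solution is evanescent with decay constant κ = √(2m(V_b − E))/ℏ = 1.694.
κL = 3.151, sinh(κL) = 11.66.
The exact tunnelling result is T⁻¹ = 1 + V_b² sinh²(κL) / [4E(V_b − E)] = 176.6, so T = 0.00566.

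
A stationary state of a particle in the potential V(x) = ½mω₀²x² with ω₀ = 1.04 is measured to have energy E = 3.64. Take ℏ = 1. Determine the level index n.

Invert E_n = (n + ½)ℏω₀: n = E/ℏω₀ − ½ = 3.000, so n = 3.

n = 3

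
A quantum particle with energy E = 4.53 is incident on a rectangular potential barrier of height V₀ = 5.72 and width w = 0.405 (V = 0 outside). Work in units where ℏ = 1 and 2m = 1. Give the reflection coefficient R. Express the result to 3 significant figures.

R = 0.240

Since E < V₀ the interior solution is evanescent with decay constant κ = √(2m(V₀ − E))/ℏ = 1.091.
κw = 0.4418, sinh(κw) = 0.4563.
Matching ψ, ψ′ at both faces gives T = [1 + V₀² sinh²(κw) / (4E(V₀ − E))]⁻¹ = 1/1.316 = 0.760.
R = 1 − T = 0.240.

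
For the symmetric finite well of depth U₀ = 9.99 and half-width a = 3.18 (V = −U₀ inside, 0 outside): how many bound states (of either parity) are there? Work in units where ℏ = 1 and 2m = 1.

N = 7

The dimensionless depth is z₀ = a√(2mU₀)/ℏ = 3.18 × √(9.990) = 10.05.
The even/odd transcendental equations gain one root per π/2 in z₀, giving N = 1 + ⌊2z₀/π⌋ = 1 + ⌊6.399⌋ = 7.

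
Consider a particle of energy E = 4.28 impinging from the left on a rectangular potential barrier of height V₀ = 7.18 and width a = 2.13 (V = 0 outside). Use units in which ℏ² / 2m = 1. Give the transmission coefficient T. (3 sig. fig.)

Since E < V₀ the interior solution is evanescent with decay constant κ = √(2m(V₀ − E))/ℏ = 1.703.
κa = 3.627, sinh(κa) = 18.79.
The exact tunnelling result is T⁻¹ = 1 + V₀² sinh²(κa) / [4E(V₀ − E)] = 367.7, so T = 0.00272.

T = 0.00272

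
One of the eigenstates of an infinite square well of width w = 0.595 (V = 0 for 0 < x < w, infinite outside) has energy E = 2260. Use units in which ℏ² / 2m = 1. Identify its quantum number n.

n = 9

For an infinite well E_n = n²π²ℏ²/(2mw²), so n = (w/πℏ)√(2mE).
n = (0.595/π) × √(2 × 0.5 × 2260) = 9.004 → n = 9.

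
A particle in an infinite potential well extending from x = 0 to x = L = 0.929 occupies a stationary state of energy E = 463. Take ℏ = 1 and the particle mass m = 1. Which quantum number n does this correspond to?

n = 9

For an infinite well E_n = n²π²ℏ²/(2mL²), so n = (L/πℏ)√(2mE).
n = (0.929/π) × √(2 × 1 × 463) = 8.999 → n = 9.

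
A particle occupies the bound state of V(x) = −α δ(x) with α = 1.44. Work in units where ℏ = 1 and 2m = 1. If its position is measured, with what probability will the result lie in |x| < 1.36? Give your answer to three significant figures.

The normalised bound state is ψ = √κ e^{−κ|x|} with κ = mα/ℏ² = 0.7200.
P(|x| < d) = ∫_{−d}^{d} κ e^{−2κ|x|} dx = 1 − e^{−2κd} = 1 − e^{−1.958} = 0.8589.

P = 0.859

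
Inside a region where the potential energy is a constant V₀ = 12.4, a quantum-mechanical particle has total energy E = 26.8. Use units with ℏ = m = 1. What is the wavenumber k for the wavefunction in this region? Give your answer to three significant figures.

With E > V₀ the solution is oscillatory, ψ ∝ e^{±ikx} with k = √(2m(E − V₀))/ℏ.
k = √(2 × 1 × 14.4) = 5.367.

k = 5.37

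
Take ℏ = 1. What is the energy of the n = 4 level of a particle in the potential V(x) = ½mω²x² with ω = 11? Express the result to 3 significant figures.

The oscillator eigenvalues are E_n = ℏω(n + ½), so E_4 = 11 × 4.5 = 49.50.

E = 49.5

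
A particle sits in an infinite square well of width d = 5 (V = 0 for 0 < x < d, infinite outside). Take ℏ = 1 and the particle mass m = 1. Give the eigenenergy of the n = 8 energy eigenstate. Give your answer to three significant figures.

E = 12.6

The infinite-well eigenfunctions ψ_n = √(2/d) sin(nπx/d) vanish at both walls, giving E_n = n²π²ℏ²/(2md²).
E_8 = 8² × π² / (2 × 1 × 5²) = 12.63.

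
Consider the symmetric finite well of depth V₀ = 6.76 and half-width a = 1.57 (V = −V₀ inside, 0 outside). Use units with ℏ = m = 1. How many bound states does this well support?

N = 4

Define the well-strength parameter z₀ = (a/ℏ)√(2mV₀) = 1.57 × √(2·1·6.76) = 5.773.
The even/odd transcendental equations gain one root per π/2 in z₀, giving N = 1 + ⌊2z₀/π⌋ = 1 + ⌊3.675⌋ = 4.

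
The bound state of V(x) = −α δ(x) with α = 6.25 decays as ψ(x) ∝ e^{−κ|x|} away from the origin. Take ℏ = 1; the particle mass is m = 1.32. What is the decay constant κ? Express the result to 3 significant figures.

Integrating the TISE across x = 0 gives the cusp condition ψ'(0⁺) − ψ'(0⁻) = −(2mα/ℏ²)ψ(0).
With ψ ∝ e^{−κ|x|} this yields −2κ = −2mα/ℏ², so κ = mα/ℏ² = 8.250.

κ = 8.25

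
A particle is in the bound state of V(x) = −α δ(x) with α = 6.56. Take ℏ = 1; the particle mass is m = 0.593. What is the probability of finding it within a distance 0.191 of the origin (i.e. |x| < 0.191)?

P = 0.774

The normalised bound state is ψ = √κ e^{−κ|x|} with κ = mα/ℏ² = 3.890.
P(|x| < d) = ∫_{−d}^{d} κ e^{−2κ|x|} dx = 1 − e^{−2κd} = 1 − e^{−1.486} = 0.7737.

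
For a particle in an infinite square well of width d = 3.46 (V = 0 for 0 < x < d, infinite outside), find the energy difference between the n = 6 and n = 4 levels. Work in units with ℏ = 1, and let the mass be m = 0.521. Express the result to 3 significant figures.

E_n = n²π²ℏ²/(2md²), so ΔE = (6² − 4²) π²ℏ²/(2md²).
ΔE = 20 × π² / (2 × 0.521 × 3.46²) = 15.82.

ΔE = 15.8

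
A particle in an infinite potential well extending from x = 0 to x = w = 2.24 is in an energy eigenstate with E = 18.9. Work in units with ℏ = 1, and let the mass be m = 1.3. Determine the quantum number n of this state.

n = 5

From E_n = n²π²ℏ²/(2mw²) invert to n = √(2mw²E)/(πℏ).
n = (2.24/π) × √(2 × 1.3 × 18.9) = 4.998 → n = 5.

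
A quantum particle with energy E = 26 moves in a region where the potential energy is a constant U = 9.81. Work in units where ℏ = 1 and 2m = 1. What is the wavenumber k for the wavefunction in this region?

k = 4.02

With E > U the solution is oscillatory, ψ ∝ e^{±ikx} with k = √(2m(E − U))/ℏ.
k = √(2 × 0.5 × 16.19) = 4.024.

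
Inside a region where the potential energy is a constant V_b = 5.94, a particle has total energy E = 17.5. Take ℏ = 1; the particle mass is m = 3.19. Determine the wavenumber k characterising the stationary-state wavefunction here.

With E > V_b the solution is oscillatory, ψ ∝ e^{±ikx} with k = √(2m(E − V_b))/ℏ.
k = √(2 × 3.19 × 11.56) = 8.588.

k = 8.59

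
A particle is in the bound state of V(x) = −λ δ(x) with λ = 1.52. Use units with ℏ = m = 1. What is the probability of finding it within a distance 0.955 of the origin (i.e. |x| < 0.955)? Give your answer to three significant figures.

The normalised bound state is ψ = √κ e^{−κ|x|} with κ = mλ/ℏ² = 1.520.
P(|x| < d) = ∫_{−d}^{d} κ e^{−2κ|x|} dx = 1 − e^{−2κd} = 1 − e^{−2.903} = 0.9452.

P = 0.945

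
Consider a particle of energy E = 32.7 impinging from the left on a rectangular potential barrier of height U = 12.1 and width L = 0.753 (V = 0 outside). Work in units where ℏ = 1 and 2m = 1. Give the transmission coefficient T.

T = 0.996

E > U: inside the barrier k₂ = √(2m(E − U))/ℏ = 4.539, k₂L = 3.418.
T = [1 + U² sin²(k₂L) / (4E(E − U))]⁻¹ = 1/1.004 = 0.996.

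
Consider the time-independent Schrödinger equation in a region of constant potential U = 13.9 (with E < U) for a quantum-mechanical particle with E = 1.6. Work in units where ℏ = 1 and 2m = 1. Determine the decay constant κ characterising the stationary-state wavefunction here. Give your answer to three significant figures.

κ = 3.51

Since E < U the TISE in this region is ψ'' = κ²ψ with κ = √(2m(U − E))/ℏ.
κ = √(2 × 0.5 × 12.3) = 3.507.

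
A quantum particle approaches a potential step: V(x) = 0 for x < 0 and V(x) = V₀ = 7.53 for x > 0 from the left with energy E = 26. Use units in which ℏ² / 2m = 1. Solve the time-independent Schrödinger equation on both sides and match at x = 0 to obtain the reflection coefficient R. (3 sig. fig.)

The wavenumbers are k₁ = √(2mE)/ℏ = 5.099 on the left and k₂ = √(2m(E − V₀))/ℏ = 4.298 on the right.
Matching ψ and ψ′ at x = 0 gives r = (k₁ − k₂)/(k₁ + k₂), so R = r² = 0.007273 and T = 1 − R = 0.9927.

R = 0.00727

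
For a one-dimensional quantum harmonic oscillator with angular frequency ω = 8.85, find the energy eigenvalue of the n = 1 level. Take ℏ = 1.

E = 13.3

The oscillator eigenvalues are E_n = ℏω(n + ½), so E_1 = 8.85 × 1.5 = 13.28.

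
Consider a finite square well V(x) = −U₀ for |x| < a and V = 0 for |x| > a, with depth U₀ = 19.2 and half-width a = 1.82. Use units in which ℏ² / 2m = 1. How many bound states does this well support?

Define the well-strength parameter z₀ = (a/ℏ)√(2mU₀) = 1.82 × √(2·0.5·19.2) = 7.975.
A new bound state (alternating even/odd) appears each time z₀ passes a multiple of π/2, so N = ⌊2z₀/π⌋ + 1 = ⌊5.077⌋ + 1 = 6.

N = 6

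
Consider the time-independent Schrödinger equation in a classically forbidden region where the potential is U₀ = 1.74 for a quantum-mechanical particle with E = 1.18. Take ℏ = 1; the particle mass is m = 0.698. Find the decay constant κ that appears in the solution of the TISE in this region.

κ = 0.884

Since E < U₀ the TISE in this region is ψ'' = κ²ψ with κ = √(2m(U₀ − E))/ℏ.
κ = √(2 × 0.698 × 0.56) = 0.8842.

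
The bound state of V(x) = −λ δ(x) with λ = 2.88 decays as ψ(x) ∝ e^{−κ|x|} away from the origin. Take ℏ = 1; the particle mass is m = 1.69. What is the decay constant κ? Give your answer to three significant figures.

κ = 4.87

Integrating the TISE across x = 0 gives the cusp condition ψ'(0⁺) − ψ'(0⁻) = −(2mλ/ℏ²)ψ(0).
With ψ ∝ e^{−κ|x|} this yields −2κ = −2mλ/ℏ², so κ = mλ/ℏ² = 4.867.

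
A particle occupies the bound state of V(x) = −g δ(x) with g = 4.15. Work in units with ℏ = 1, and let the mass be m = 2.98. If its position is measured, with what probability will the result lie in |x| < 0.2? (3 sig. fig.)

The normalised bound state is ψ = √κ e^{−κ|x|} with κ = mg/ℏ² = 12.37.
P(|x| < d) = ∫_{−d}^{d} κ e^{−2κ|x|} dx = 1 − e^{−2κd} = 1 − e^{−4.947} = 0.9929.

P = 0.993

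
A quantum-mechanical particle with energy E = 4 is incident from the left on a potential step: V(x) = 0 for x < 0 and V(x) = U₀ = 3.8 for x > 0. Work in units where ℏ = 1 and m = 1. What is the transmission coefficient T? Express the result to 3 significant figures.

T = 0.597

On each side the TISE gives plane waves with k = √(2m(E − V))/ℏ: k₁ = √(2·1·4) = 2.828, k₂ = √(2·1·0.2) = 0.6325.
Matching ψ and ψ′ at x = 0 gives r = (k₁ − k₂)/(k₁ + k₂), so R = r² = 0.4026 and T = 1 − R = 0.5974.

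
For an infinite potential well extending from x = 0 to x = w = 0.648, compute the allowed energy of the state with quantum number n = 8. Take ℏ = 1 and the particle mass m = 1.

E = 752

Requiring ψ(0) = ψ(w) = 0 quantises k = nπ/w, hence E_n = ℏ²k²/2m = n²π²ℏ²/(2mw²).
E_8 = 8² × π² / (2 × 1 × 0.648²) = 752.1.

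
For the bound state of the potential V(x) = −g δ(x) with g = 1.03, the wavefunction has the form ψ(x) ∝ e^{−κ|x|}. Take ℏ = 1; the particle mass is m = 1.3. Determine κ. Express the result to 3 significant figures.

κ = 1.34

Integrating the TISE across x = 0 gives the cusp condition ψ'(0⁺) − ψ'(0⁻) = −(2mg/ℏ²)ψ(0).
With ψ ∝ e^{−κ|x|} this yields −2κ = −2mg/ℏ², so κ = mg/ℏ² = 1.339.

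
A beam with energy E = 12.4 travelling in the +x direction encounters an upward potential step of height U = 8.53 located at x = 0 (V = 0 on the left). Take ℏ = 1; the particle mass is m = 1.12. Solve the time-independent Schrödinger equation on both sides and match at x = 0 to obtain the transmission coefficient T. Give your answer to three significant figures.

The wavenumbers are k₁ = √(2mE)/ℏ = 5.270 on the left and k₂ = √(2m(E − U))/ℏ = 2.944 on the right.
Matching ψ and ψ′ at x = 0 gives r = (k₁ − k₂)/(k₁ + k₂), so R = r² = 0.08018 and T = 1 − R = 0.9198.

T = 0.920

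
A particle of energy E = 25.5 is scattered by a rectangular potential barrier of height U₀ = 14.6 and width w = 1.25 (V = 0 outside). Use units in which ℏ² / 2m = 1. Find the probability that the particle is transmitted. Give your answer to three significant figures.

T = 0.882

E > U₀: inside the barrier k₂ = √(2m(E − U₀))/ℏ = 3.302, k₂w = 4.127.
T = [1 + U₀² sin²(k₂w) / (4E(E − U₀))]⁻¹ = 1/1.133 = 0.882.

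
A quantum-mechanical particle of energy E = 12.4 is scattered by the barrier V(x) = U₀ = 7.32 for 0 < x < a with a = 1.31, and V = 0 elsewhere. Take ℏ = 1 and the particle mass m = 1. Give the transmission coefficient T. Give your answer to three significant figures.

T = 0.864

E > U₀: inside the barrier k₂ = √(2m(E − U₀))/ℏ = 3.187, k₂a = 4.176.
T = [1 + U₀² sin²(k₂a) / (4E(E − U₀))]⁻¹ = 1/1.157 = 0.864.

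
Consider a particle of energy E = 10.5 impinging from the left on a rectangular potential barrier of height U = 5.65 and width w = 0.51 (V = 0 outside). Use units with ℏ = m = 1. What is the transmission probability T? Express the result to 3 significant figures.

T = 0.865

Above the barrier the interior wavenumber is k₂ = √(2m(E − U))/ℏ = 3.114, giving phase k₂w = 1.588.
T = [1 + U² sin²(k₂w) / (4E(E − U))]⁻¹ = 1/1.157 = 0.865.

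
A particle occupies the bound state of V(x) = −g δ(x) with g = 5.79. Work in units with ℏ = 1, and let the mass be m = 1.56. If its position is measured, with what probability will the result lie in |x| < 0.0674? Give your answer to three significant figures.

P = 0.704

The normalised bound state is ψ = √κ e^{−κ|x|} with κ = mg/ℏ² = 9.032.
P(|x| < d) = ∫_{−d}^{d} κ e^{−2κ|x|} dx = 1 − e^{−2κd} = 1 − e^{−1.218} = 0.7041.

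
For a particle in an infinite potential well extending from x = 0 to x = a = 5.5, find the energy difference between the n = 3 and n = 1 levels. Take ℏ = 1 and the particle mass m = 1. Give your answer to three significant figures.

ΔE = 1.31

E_n = n²π²ℏ²/(2ma²), so ΔE = (3² − 1²) π²ℏ²/(2ma²).
ΔE = 8 × π² / (2 × 1 × 5.5²) = 1.305.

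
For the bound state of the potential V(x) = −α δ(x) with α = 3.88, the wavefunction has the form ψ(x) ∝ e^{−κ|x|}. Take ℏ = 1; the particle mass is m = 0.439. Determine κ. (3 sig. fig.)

κ = 1.70

Integrating the TISE across x = 0 gives the cusp condition ψ'(0⁺) − ψ'(0⁻) = −(2mα/ℏ²)ψ(0).
With ψ ∝ e^{−κ|x|} this yields −2κ = −2mα/ℏ², so κ = mα/ℏ² = 1.703.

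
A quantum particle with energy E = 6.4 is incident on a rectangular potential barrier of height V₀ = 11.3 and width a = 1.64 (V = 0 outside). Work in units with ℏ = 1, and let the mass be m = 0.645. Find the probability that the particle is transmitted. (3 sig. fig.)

T = 0.00103

Since E < V₀ the interior solution is evanescent with decay constant κ = √(2m(V₀ − E))/ℏ = 2.514.
κa = 4.123, sinh(κa) = 30.87.
The exact tunnelling result is T⁻¹ = 1 + V₀² sinh²(κa) / [4E(V₀ − E)] = 971.1, so T = 0.00103.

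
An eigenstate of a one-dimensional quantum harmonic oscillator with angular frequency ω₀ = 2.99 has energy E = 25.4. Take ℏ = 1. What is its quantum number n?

Invert E_n = (n + ½)ℏω₀: n = E/ℏω₀ − ½ = 7.995, so n = 8.

n = 8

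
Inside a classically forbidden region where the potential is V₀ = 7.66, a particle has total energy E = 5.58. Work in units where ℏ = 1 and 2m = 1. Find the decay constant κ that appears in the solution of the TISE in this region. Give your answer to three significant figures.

κ = 1.44

Since E < V₀ the TISE in this region is ψ'' = κ²ψ with κ = √(2m(V₀ − E))/ℏ.
κ = √(2 × 0.5 × 2.08) = 1.442.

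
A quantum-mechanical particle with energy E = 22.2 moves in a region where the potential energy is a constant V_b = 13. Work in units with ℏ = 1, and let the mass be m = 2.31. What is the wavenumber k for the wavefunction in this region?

k = 6.52

With E > V_b the solution is oscillatory, ψ ∝ e^{±ikx} with k = √(2m(E − V_b))/ℏ.
k = √(2 × 2.31 × 9.2) = 6.520.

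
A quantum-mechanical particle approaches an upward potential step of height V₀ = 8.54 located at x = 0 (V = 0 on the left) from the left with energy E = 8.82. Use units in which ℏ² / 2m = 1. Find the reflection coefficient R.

The wavenumbers are k₁ = √(2mE)/ℏ = 2.970 on the left and k₂ = √(2m(E − V₀))/ℏ = 0.5292 on the right.
Continuity of ψ and ψ′ at the step yields the reflection amplitude r = (k₁ − k₂)/(k₁ + k₂) = 0.6975; thus R = |r|² = 0.4866, T = 0.5134.

R = 0.487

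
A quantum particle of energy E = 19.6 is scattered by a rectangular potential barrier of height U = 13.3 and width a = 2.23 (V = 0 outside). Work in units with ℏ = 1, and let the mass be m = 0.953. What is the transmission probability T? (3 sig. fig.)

T = 0.739

Above the barrier the interior wavenumber is k₂ = √(2m(E − U))/ℏ = 3.465, giving phase k₂a = 7.727.
T = [1 + U² sin²(k₂a) / (4E(E − U))]⁻¹ = 1/1.352 = 0.739.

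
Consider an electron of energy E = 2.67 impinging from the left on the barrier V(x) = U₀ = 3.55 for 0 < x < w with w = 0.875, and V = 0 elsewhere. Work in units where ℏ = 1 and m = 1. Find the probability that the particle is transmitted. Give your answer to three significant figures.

T = 0.265

Since E < U₀ the interior solution is evanescent with decay constant κ = √(2m(U₀ − E))/ℏ = 1.327.
κw = 1.161, sinh(κw) = 1.440.
Matching ψ, ψ′ at both faces gives T = [1 + U₀² sinh²(κw) / (4E(U₀ − E))]⁻¹ = 1/3.779 = 0.265.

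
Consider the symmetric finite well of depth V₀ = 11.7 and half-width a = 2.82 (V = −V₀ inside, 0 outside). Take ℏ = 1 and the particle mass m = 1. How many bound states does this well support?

The dimensionless depth is z₀ = a√(2mV₀)/ℏ = 2.82 × √(23.40) = 13.64.
A new bound state (alternating even/odd) appears each time z₀ passes a multiple of π/2, so N = ⌊2z₀/π⌋ + 1 = ⌊8.684⌋ + 1 = 9.

N = 9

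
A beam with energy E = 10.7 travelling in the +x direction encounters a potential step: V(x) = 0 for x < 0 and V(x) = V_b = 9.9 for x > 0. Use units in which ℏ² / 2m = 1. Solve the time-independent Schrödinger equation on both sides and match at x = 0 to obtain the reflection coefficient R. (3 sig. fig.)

R = 0.326

On each side the TISE gives plane waves with k = √(2m(E − V))/ℏ: k₁ = √(2·½·10.7) = 3.271, k₂ = √(2·½·0.8) = 0.8944.
Continuity of ψ and ψ′ at the step yields the reflection amplitude r = (k₁ − k₂)/(k₁ + k₂) = 0.5706; thus R = |r|² = 0.3255, T = 0.6745.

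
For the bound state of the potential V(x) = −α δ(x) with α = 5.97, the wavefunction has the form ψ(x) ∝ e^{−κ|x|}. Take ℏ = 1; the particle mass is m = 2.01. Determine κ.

κ = 12.0

Integrate −(ℏ²/2m)ψ'' − αδ(x)ψ = Eψ from −ε to +ε: the ψ'' term gives ψ'(0⁺) − ψ'(0⁻) and the δ term gives −(2mα/ℏ²)ψ(0).
With ψ ∝ e^{−κ|x|} this yields −2κ = −2mα/ℏ², so κ = mα/ℏ² = 12.00.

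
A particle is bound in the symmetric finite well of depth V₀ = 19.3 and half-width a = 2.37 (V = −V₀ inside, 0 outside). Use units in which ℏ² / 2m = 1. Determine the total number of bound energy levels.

N = 7

Define the well-strength parameter z₀ = (a/ℏ)√(2mV₀) = 2.37 × √(2·0.5·19.3) = 10.41.
A new bound state (alternating even/odd) appears each time z₀ passes a multiple of π/2, so N = ⌊2z₀/π⌋ + 1 = ⌊6.628⌋ + 1 = 7.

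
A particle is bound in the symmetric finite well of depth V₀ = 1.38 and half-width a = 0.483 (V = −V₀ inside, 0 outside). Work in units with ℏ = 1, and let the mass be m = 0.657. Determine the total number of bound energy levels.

Define the well-strength parameter z₀ = (a/ℏ)√(2mV₀) = 0.483 × √(2·0.657·1.38) = 0.6504.
A new bound state (alternating even/odd) appears each time z₀ passes a multiple of π/2, so N = ⌊2z₀/π⌋ + 1 = ⌊0.4141⌋ + 1 = 1.

N = 1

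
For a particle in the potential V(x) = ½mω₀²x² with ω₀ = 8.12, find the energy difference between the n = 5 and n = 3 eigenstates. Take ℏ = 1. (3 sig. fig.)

E_n = ℏω₀(n + ½), so ΔE = (5 − 3) ℏω₀ = 2 × 8.12 = 16.24.

ΔE = 16.2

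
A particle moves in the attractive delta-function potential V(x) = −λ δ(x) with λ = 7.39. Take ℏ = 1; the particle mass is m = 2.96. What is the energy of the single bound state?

The bound state is ψ(x) = √κ e^{−κ|x|}. The derivative jump ψ'(0⁺) − ψ'(0⁻) = −(2mλ/ℏ²)ψ(0) fixes κ = mλ/ℏ² = 21.87.
Then E = −ℏ²κ²/(2m) = −mλ²/(2ℏ²) = -80.83.

E = -80.8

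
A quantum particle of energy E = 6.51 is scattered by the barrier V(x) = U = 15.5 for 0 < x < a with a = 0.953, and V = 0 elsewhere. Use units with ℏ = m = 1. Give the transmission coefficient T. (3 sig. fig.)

Since E < U the interior solution is evanescent with decay constant κ = √(2m(U − E))/ℏ = 4.240.
κa = 4.041, sinh(κa) = 28.43.
Matching ψ, ψ′ at both faces gives T = [1 + U² sinh²(κa) / (4E(U − E))]⁻¹ = 1/830.6 = 0.00120.

T = 0.00120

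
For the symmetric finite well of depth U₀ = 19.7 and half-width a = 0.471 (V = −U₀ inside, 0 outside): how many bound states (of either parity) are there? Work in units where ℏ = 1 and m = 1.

N = 2

The dimensionless depth is z₀ = a√(2mU₀)/ℏ = 0.471 × √(39.40) = 2.956.
The even/odd transcendental equations gain one root per π/2 in z₀, giving N = 1 + ⌊2z₀/π⌋ = 1 + ⌊1.882⌋ = 2.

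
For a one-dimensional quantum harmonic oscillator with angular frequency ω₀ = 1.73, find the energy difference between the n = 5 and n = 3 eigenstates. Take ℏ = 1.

ΔE = 3.46

E_n = ℏω₀(n + ½), so ΔE = (5 − 3) ℏω₀ = 2 × 1.73 = 3.460.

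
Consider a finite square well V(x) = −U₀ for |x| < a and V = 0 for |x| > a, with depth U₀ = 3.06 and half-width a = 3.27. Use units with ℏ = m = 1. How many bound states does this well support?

The dimensionless depth is z₀ = a√(2mU₀)/ℏ = 3.27 × √(6.120) = 8.090.
The even/odd transcendental equations gain one root per π/2 in z₀, giving N = 1 + ⌊2z₀/π⌋ = 1 + ⌊5.150⌋ = 6.

N = 6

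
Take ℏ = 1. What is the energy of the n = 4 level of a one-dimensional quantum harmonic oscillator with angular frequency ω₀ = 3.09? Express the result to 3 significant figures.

The oscillator eigenvalues are E_n = ℏω₀(n + ½), so E_4 = 3.09 × 4.5 = 13.91.

E = 13.9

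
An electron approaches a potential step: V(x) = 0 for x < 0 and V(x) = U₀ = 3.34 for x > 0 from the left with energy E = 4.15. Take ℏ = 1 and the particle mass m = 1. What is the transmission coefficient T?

T = 0.850

On each side the TISE gives plane waves with k = √(2m(E − V))/ℏ: k₁ = √(2·1·4.15) = 2.881, k₂ = √(2·1·0.81) = 1.273.
Continuity of ψ and ψ′ at the step yields the reflection amplitude r = (k₁ − k₂)/(k₁ + k₂) = 0.3872; thus R = |r|² = 0.1499, T = 0.8501.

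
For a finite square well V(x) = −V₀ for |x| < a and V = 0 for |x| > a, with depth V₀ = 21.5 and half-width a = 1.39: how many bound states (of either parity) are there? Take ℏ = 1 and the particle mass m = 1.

Define the well-strength parameter z₀ = (a/ℏ)√(2mV₀) = 1.39 × √(2·1·21.5) = 9.115.
A new bound state (alternating even/odd) appears each time z₀ passes a multiple of π/2, so N = ⌊2z₀/π⌋ + 1 = ⌊5.803⌋ + 1 = 6.

N = 6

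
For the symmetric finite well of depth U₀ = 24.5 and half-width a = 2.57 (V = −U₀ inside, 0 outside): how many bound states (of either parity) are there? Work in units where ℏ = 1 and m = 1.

The dimensionless depth is z₀ = a√(2mU₀)/ℏ = 2.57 × √(49.00) = 17.99.
The even/odd transcendental equations gain one root per π/2 in z₀, giving N = 1 + ⌊2z₀/π⌋ = 1 + ⌊11.45⌋ = 12.

N = 12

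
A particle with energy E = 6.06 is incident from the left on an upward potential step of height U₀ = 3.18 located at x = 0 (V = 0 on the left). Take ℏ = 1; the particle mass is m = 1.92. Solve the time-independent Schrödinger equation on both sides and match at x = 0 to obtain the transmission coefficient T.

T = 0.966

The wavenumbers are k₁ = √(2mE)/ℏ = 4.824 on the left and k₂ = √(2m(E − U₀))/ℏ = 3.326 on the right.
Matching ψ and ψ′ at x = 0 gives r = (k₁ − k₂)/(k₁ + k₂), so R = r² = 0.03381 and T = 1 − R = 0.9662.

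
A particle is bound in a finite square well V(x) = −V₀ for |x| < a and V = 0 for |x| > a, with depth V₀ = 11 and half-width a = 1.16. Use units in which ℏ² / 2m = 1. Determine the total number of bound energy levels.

Define the well-strength parameter z₀ = (a/ℏ)√(2mV₀) = 1.16 × √(2·0.5·11) = 3.847.
A new bound state (alternating even/odd) appears each time z₀ passes a multiple of π/2, so N = ⌊2z₀/π⌋ + 1 = ⌊2.449⌋ + 1 = 3.

N = 3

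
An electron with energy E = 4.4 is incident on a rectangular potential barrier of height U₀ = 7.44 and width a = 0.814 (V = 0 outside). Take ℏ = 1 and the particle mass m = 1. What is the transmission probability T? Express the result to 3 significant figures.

T = 0.0675

Since E < U₀ the interior solution is evanescent with decay constant κ = √(2m(U₀ − E))/ℏ = 2.466.
κa = 2.007, sinh(κa) = 3.654.
The exact tunnelling result is T⁻¹ = 1 + U₀² sinh²(κa) / [4E(U₀ − E)] = 14.81, so T = 0.0675.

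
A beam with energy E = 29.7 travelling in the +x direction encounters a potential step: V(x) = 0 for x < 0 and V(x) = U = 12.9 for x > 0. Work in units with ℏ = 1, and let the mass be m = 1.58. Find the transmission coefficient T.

The wavenumbers are k₁ = √(2mE)/ℏ = 9.688 on the left and k₂ = √(2m(E − U))/ℏ = 7.286 on the right.
Continuity of ψ and ψ′ at the step yields the reflection amplitude r = (k₁ − k₂)/(k₁ + k₂) = 0.1415; thus R = |r|² = 0.02002, T = 0.9800.

T = 0.980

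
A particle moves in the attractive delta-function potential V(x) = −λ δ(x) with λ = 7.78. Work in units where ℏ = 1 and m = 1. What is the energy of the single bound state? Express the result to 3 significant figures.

E = -30.3

The bound state is ψ(x) = √κ e^{−κ|x|}. The derivative jump ψ'(0⁺) − ψ'(0⁻) = −(2mλ/ℏ²)ψ(0) fixes κ = mλ/ℏ² = 7.780.
Then E = −ℏ²κ²/(2m) = −mλ²/(2ℏ²) = -30.26.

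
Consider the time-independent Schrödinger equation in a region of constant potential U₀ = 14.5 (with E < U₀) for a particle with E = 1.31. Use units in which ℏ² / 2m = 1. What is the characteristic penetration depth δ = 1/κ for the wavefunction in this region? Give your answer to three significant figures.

δ = 0.275

Since E < U₀ the TISE in this region is ψ'' = κ²ψ with κ = √(2m(U₀ − E))/ℏ.
κ = √(2 × 0.5 × 13.19) = 3.632. The penetration depth is δ = 1/κ = 0.275.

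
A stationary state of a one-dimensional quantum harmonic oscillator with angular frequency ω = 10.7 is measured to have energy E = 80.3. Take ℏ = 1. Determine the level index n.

E_n = ℏω(n + ½) ⇒ n = E/(ℏω) − ½ = 80.3/10.7 − 0.5 = 7.005 → n = 7.

n = 7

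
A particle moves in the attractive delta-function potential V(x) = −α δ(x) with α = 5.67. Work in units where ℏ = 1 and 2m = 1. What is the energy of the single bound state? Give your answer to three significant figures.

For x ≠ 0 the bound state is ψ ∝ e^{−κ|x|}; integrating the TISE across the delta gives the cusp condition 2κ = 2mα/ℏ², so κ = 2.835.
Then E = −ℏ²κ²/(2m) = −mα²/(2ℏ²) = -8.037.

E = -8.04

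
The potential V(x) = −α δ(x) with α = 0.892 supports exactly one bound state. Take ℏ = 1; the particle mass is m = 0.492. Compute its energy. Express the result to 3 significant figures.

E = -0.196

For x ≠ 0 the bound state is ψ ∝ e^{−κ|x|}; integrating the TISE across the delta gives the cusp condition 2κ = 2mα/ℏ², so κ = 0.4389.
Then E = −ℏ²κ²/(2m) = −mα²/(2ℏ²) = -0.1957.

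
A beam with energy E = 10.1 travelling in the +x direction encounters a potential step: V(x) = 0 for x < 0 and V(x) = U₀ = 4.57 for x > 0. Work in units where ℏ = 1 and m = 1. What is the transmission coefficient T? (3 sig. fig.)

On each side the TISE gives plane waves with k = √(2m(E − V))/ℏ: k₁ = √(2·1·10.1) = 4.494, k₂ = √(2·1·5.53) = 3.326.
Matching ψ and ψ′ at x = 0 gives r = (k₁ − k₂)/(k₁ + k₂), so R = r² = 0.02234 and T = 1 − R = 0.9777.

T = 0.978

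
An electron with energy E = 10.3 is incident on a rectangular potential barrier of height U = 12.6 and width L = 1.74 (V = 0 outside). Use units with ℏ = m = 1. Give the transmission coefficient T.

E < U: inside the barrier ψ ∝ e^{±κx} with κ = √(2m(U − E))/ℏ = 2.145.
κL = 3.732, sinh(κL) = 20.87.
The exact tunnelling result is T⁻¹ = 1 + U² sinh²(κL) / [4E(U − E)] = 730.5, so T = 0.00137.

T = 0.00137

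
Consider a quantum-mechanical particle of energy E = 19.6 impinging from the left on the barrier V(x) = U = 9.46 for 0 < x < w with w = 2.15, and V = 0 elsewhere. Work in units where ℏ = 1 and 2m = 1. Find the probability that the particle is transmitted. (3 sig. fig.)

T = 0.969

E > U: inside the barrier k₂ = √(2m(E − U))/ℏ = 3.184, k₂w = 6.846.
T = [1 + U² sin²(k₂w) / (4E(E − U))]⁻¹ = 1/1.032 = 0.969.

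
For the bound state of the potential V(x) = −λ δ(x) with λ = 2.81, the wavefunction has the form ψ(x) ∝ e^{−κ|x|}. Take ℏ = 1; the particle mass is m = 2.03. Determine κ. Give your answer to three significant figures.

Integrating the TISE across x = 0 gives the cusp condition ψ'(0⁺) − ψ'(0⁻) = −(2mλ/ℏ²)ψ(0).
With ψ ∝ e^{−κ|x|} this yields −2κ = −2mλ/ℏ², so κ = mλ/ℏ² = 5.704.

κ = 5.70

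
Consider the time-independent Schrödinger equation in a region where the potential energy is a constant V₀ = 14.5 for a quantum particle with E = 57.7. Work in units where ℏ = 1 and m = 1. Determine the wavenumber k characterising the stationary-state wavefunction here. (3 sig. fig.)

With E > V₀ the solution is oscillatory, ψ ∝ e^{±ikx} with k = √(2m(E − V₀))/ℏ.
k = √(2 × 1 × 43.2) = 9.295.

k = 9.30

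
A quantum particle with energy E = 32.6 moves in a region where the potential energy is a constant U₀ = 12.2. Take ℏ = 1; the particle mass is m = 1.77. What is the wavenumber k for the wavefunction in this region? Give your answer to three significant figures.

With E > U₀ the solution is oscillatory, ψ ∝ e^{±ikx} with k = √(2m(E − U₀))/ℏ.
k = √(2 × 1.77 × 20.4) = 8.498.

k = 8.50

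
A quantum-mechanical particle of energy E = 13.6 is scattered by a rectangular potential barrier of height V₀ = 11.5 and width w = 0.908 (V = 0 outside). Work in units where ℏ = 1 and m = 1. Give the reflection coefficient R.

Above the barrier the interior wavenumber is k₂ = √(2m(E − V₀))/ℏ = 2.049, giving phase k₂w = 1.861.
T = [1 + V₀² sin²(k₂w) / (4E(E − V₀))]⁻¹ = 1/2.063 = 0.485.
R = 1 − T = 0.515.

R = 0.515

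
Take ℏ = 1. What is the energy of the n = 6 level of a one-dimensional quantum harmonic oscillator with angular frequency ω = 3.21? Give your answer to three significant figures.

The oscillator eigenvalues are E_n = ℏω(n + ½), so E_6 = 3.21 × 6.5 = 20.87.

E = 20.9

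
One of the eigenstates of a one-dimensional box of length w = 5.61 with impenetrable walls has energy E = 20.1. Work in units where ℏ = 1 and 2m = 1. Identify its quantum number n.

From E_n = n²π²ℏ²/(2mw²) invert to n = √(2mw²E)/(πℏ).
n = (5.61/π) × √(2 × 0.5 × 20.1) = 8.006 → n = 8.

n = 8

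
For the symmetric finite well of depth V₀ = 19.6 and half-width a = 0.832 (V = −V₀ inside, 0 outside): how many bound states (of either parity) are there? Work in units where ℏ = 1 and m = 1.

Define the well-strength parameter z₀ = (a/ℏ)√(2mV₀) = 0.832 × √(2·1·19.6) = 5.209.
A new bound state (alternating even/odd) appears each time z₀ passes a multiple of π/2, so N = ⌊2z₀/π⌋ + 1 = ⌊3.316⌋ + 1 = 4.

N = 4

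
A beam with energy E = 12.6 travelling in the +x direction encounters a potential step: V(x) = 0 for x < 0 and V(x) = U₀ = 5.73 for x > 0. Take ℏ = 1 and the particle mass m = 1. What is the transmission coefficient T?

T = 0.977

On each side the TISE gives plane waves with k = √(2m(E − V))/ℏ: k₁ = √(2·1·12.6) = 5.020, k₂ = √(2·1·6.87) = 3.707.
Matching ψ and ψ′ at x = 0 gives r = (k₁ − k₂)/(k₁ + k₂), so R = r² = 0.02264 and T = 1 − R = 0.9774.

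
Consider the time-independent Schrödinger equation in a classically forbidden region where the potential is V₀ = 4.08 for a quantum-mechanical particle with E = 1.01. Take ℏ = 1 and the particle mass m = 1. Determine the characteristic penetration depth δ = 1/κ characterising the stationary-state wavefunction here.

δ = 0.404

Since E < V₀ the TISE in this region is ψ'' = κ²ψ with κ = √(2m(V₀ − E))/ℏ.
κ = √(2 × 1 × 3.07) = 2.478. The penetration depth is δ = 1/κ = 0.404.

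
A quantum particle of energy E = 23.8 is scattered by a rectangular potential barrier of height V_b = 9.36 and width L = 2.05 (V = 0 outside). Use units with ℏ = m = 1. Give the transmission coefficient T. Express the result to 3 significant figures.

T = 0.940

Above the barrier the interior wavenumber is k₂ = √(2m(E − V_b))/ℏ = 5.374, giving phase k₂L = 11.02.
Matching at both interfaces gives T⁻¹ = 1 + V_b² sin²(k₂L) / [4E(E − V_b)] = 1.064, hence T = 0.940.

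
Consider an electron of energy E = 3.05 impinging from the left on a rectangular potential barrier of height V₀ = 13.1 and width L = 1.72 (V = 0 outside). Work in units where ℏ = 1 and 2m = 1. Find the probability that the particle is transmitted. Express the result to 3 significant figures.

T = 0.0000525

Since E < V₀ the interior solution is evanescent with decay constant κ = √(2m(V₀ − E))/ℏ = 3.170.
κL = 5.453, sinh(κL) = 116.7.
The exact tunnelling result is T⁻¹ = 1 + V₀² sinh²(κL) / [4E(V₀ − E)] = 19060, so T = 0.0000525.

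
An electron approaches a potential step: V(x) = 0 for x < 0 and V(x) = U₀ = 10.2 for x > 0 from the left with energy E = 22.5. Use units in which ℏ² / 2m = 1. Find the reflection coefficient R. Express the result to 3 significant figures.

R = 0.0225

The wavenumbers are k₁ = √(2mE)/ℏ = 4.743 on the left and k₂ = √(2m(E − U₀))/ℏ = 3.507 on the right.
Matching ψ and ψ′ at x = 0 gives r = (k₁ − k₂)/(k₁ + k₂), so R = r² = 0.02245 and T = 1 − R = 0.9775.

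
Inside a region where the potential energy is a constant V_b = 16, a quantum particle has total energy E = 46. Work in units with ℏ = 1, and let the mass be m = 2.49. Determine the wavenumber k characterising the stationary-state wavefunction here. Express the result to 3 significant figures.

k = 12.2

With E > V_b the solution is oscillatory, ψ ∝ e^{±ikx} with k = √(2m(E − V_b))/ℏ.
k = √(2 × 2.49 × 30) = 12.22.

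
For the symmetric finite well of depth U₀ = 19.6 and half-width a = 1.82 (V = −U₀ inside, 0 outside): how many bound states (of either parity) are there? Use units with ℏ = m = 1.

N = 8

Define the well-strength parameter z₀ = (a/ℏ)√(2mU₀) = 1.82 × √(2·1·19.6) = 11.40.
The even/odd transcendental equations gain one root per π/2 in z₀, giving N = 1 + ⌊2z₀/π⌋ = 1 + ⌊7.254⌋ = 8.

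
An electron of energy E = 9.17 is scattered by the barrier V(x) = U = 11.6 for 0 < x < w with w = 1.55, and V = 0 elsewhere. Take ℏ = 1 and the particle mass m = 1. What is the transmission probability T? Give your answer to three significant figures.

T = 0.00285

E < U: inside the barrier ψ ∝ e^{±κx} with κ = √(2m(U − E))/ℏ = 2.205.
κw = 3.417, sinh(κw) = 15.22.
Matching ψ, ψ′ at both faces gives T = [1 + U² sinh²(κw) / (4E(U − E))]⁻¹ = 1/350.9 = 0.00285.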